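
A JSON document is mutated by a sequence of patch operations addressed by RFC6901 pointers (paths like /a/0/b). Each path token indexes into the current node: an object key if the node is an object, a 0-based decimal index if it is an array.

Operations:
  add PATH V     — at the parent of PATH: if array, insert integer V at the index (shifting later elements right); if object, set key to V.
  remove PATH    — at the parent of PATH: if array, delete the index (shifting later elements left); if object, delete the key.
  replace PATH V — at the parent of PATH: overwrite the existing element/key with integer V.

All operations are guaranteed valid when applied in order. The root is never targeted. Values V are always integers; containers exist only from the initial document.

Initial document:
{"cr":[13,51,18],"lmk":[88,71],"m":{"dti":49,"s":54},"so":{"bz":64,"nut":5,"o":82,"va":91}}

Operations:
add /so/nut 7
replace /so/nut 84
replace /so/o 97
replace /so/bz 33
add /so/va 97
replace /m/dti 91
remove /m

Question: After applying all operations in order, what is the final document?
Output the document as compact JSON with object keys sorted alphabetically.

Answer: {"cr":[13,51,18],"lmk":[88,71],"so":{"bz":33,"nut":84,"o":97,"va":97}}

Derivation:
After op 1 (add /so/nut 7): {"cr":[13,51,18],"lmk":[88,71],"m":{"dti":49,"s":54},"so":{"bz":64,"nut":7,"o":82,"va":91}}
After op 2 (replace /so/nut 84): {"cr":[13,51,18],"lmk":[88,71],"m":{"dti":49,"s":54},"so":{"bz":64,"nut":84,"o":82,"va":91}}
After op 3 (replace /so/o 97): {"cr":[13,51,18],"lmk":[88,71],"m":{"dti":49,"s":54},"so":{"bz":64,"nut":84,"o":97,"va":91}}
After op 4 (replace /so/bz 33): {"cr":[13,51,18],"lmk":[88,71],"m":{"dti":49,"s":54},"so":{"bz":33,"nut":84,"o":97,"va":91}}
After op 5 (add /so/va 97): {"cr":[13,51,18],"lmk":[88,71],"m":{"dti":49,"s":54},"so":{"bz":33,"nut":84,"o":97,"va":97}}
After op 6 (replace /m/dti 91): {"cr":[13,51,18],"lmk":[88,71],"m":{"dti":91,"s":54},"so":{"bz":33,"nut":84,"o":97,"va":97}}
After op 7 (remove /m): {"cr":[13,51,18],"lmk":[88,71],"so":{"bz":33,"nut":84,"o":97,"va":97}}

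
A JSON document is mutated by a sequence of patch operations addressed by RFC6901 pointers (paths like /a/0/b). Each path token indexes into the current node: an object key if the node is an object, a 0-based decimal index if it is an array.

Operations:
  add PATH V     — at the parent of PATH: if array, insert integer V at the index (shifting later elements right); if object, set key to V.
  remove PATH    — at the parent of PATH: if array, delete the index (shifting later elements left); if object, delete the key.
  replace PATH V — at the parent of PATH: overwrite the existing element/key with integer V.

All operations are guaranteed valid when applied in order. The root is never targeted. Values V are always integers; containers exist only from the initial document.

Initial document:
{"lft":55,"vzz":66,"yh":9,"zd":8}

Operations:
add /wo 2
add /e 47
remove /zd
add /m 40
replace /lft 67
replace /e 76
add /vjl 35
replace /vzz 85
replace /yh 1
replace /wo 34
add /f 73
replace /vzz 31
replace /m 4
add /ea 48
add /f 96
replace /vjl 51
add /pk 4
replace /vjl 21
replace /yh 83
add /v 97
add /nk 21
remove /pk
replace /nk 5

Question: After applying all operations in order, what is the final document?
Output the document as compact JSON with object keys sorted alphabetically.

Answer: {"e":76,"ea":48,"f":96,"lft":67,"m":4,"nk":5,"v":97,"vjl":21,"vzz":31,"wo":34,"yh":83}

Derivation:
After op 1 (add /wo 2): {"lft":55,"vzz":66,"wo":2,"yh":9,"zd":8}
After op 2 (add /e 47): {"e":47,"lft":55,"vzz":66,"wo":2,"yh":9,"zd":8}
After op 3 (remove /zd): {"e":47,"lft":55,"vzz":66,"wo":2,"yh":9}
After op 4 (add /m 40): {"e":47,"lft":55,"m":40,"vzz":66,"wo":2,"yh":9}
After op 5 (replace /lft 67): {"e":47,"lft":67,"m":40,"vzz":66,"wo":2,"yh":9}
After op 6 (replace /e 76): {"e":76,"lft":67,"m":40,"vzz":66,"wo":2,"yh":9}
After op 7 (add /vjl 35): {"e":76,"lft":67,"m":40,"vjl":35,"vzz":66,"wo":2,"yh":9}
After op 8 (replace /vzz 85): {"e":76,"lft":67,"m":40,"vjl":35,"vzz":85,"wo":2,"yh":9}
After op 9 (replace /yh 1): {"e":76,"lft":67,"m":40,"vjl":35,"vzz":85,"wo":2,"yh":1}
After op 10 (replace /wo 34): {"e":76,"lft":67,"m":40,"vjl":35,"vzz":85,"wo":34,"yh":1}
After op 11 (add /f 73): {"e":76,"f":73,"lft":67,"m":40,"vjl":35,"vzz":85,"wo":34,"yh":1}
After op 12 (replace /vzz 31): {"e":76,"f":73,"lft":67,"m":40,"vjl":35,"vzz":31,"wo":34,"yh":1}
After op 13 (replace /m 4): {"e":76,"f":73,"lft":67,"m":4,"vjl":35,"vzz":31,"wo":34,"yh":1}
After op 14 (add /ea 48): {"e":76,"ea":48,"f":73,"lft":67,"m":4,"vjl":35,"vzz":31,"wo":34,"yh":1}
After op 15 (add /f 96): {"e":76,"ea":48,"f":96,"lft":67,"m":4,"vjl":35,"vzz":31,"wo":34,"yh":1}
After op 16 (replace /vjl 51): {"e":76,"ea":48,"f":96,"lft":67,"m":4,"vjl":51,"vzz":31,"wo":34,"yh":1}
After op 17 (add /pk 4): {"e":76,"ea":48,"f":96,"lft":67,"m":4,"pk":4,"vjl":51,"vzz":31,"wo":34,"yh":1}
After op 18 (replace /vjl 21): {"e":76,"ea":48,"f":96,"lft":67,"m":4,"pk":4,"vjl":21,"vzz":31,"wo":34,"yh":1}
After op 19 (replace /yh 83): {"e":76,"ea":48,"f":96,"lft":67,"m":4,"pk":4,"vjl":21,"vzz":31,"wo":34,"yh":83}
After op 20 (add /v 97): {"e":76,"ea":48,"f":96,"lft":67,"m":4,"pk":4,"v":97,"vjl":21,"vzz":31,"wo":34,"yh":83}
After op 21 (add /nk 21): {"e":76,"ea":48,"f":96,"lft":67,"m":4,"nk":21,"pk":4,"v":97,"vjl":21,"vzz":31,"wo":34,"yh":83}
After op 22 (remove /pk): {"e":76,"ea":48,"f":96,"lft":67,"m":4,"nk":21,"v":97,"vjl":21,"vzz":31,"wo":34,"yh":83}
After op 23 (replace /nk 5): {"e":76,"ea":48,"f":96,"lft":67,"m":4,"nk":5,"v":97,"vjl":21,"vzz":31,"wo":34,"yh":83}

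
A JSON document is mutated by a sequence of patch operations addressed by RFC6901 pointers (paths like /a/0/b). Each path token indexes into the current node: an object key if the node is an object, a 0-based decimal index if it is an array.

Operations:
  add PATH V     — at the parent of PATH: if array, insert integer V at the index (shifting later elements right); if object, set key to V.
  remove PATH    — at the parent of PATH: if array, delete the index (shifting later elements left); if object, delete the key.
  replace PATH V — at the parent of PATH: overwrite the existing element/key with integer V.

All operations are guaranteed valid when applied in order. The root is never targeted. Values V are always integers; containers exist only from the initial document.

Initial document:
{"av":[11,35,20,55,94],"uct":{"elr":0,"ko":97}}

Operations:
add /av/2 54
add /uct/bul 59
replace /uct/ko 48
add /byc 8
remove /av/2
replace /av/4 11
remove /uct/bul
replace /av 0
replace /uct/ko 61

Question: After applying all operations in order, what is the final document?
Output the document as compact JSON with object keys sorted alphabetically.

Answer: {"av":0,"byc":8,"uct":{"elr":0,"ko":61}}

Derivation:
After op 1 (add /av/2 54): {"av":[11,35,54,20,55,94],"uct":{"elr":0,"ko":97}}
After op 2 (add /uct/bul 59): {"av":[11,35,54,20,55,94],"uct":{"bul":59,"elr":0,"ko":97}}
After op 3 (replace /uct/ko 48): {"av":[11,35,54,20,55,94],"uct":{"bul":59,"elr":0,"ko":48}}
After op 4 (add /byc 8): {"av":[11,35,54,20,55,94],"byc":8,"uct":{"bul":59,"elr":0,"ko":48}}
After op 5 (remove /av/2): {"av":[11,35,20,55,94],"byc":8,"uct":{"bul":59,"elr":0,"ko":48}}
After op 6 (replace /av/4 11): {"av":[11,35,20,55,11],"byc":8,"uct":{"bul":59,"elr":0,"ko":48}}
After op 7 (remove /uct/bul): {"av":[11,35,20,55,11],"byc":8,"uct":{"elr":0,"ko":48}}
After op 8 (replace /av 0): {"av":0,"byc":8,"uct":{"elr":0,"ko":48}}
After op 9 (replace /uct/ko 61): {"av":0,"byc":8,"uct":{"elr":0,"ko":61}}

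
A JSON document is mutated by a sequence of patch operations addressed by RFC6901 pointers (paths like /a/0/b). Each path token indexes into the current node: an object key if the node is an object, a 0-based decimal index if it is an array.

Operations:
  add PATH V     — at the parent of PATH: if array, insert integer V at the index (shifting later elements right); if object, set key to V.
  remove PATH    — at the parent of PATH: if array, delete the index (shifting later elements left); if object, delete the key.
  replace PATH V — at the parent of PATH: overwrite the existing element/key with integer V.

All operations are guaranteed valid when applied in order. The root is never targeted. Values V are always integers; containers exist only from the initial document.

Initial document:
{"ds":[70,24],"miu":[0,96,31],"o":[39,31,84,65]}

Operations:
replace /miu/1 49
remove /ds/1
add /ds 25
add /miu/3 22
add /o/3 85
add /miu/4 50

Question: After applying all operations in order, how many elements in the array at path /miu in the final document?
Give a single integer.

After op 1 (replace /miu/1 49): {"ds":[70,24],"miu":[0,49,31],"o":[39,31,84,65]}
After op 2 (remove /ds/1): {"ds":[70],"miu":[0,49,31],"o":[39,31,84,65]}
After op 3 (add /ds 25): {"ds":25,"miu":[0,49,31],"o":[39,31,84,65]}
After op 4 (add /miu/3 22): {"ds":25,"miu":[0,49,31,22],"o":[39,31,84,65]}
After op 5 (add /o/3 85): {"ds":25,"miu":[0,49,31,22],"o":[39,31,84,85,65]}
After op 6 (add /miu/4 50): {"ds":25,"miu":[0,49,31,22,50],"o":[39,31,84,85,65]}
Size at path /miu: 5

Answer: 5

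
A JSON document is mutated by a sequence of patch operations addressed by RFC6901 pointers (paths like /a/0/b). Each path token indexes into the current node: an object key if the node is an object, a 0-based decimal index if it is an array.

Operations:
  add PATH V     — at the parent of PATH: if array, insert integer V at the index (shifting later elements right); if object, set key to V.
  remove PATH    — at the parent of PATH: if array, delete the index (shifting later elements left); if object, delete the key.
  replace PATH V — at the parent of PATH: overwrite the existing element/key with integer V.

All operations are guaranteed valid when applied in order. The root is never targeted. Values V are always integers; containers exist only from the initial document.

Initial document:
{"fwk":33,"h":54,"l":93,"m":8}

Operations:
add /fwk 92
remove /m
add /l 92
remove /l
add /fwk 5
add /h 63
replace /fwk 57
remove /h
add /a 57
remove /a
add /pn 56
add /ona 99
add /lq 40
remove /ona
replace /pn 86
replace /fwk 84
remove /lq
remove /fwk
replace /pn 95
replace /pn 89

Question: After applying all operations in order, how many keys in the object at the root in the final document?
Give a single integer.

Answer: 1

Derivation:
After op 1 (add /fwk 92): {"fwk":92,"h":54,"l":93,"m":8}
After op 2 (remove /m): {"fwk":92,"h":54,"l":93}
After op 3 (add /l 92): {"fwk":92,"h":54,"l":92}
After op 4 (remove /l): {"fwk":92,"h":54}
After op 5 (add /fwk 5): {"fwk":5,"h":54}
After op 6 (add /h 63): {"fwk":5,"h":63}
After op 7 (replace /fwk 57): {"fwk":57,"h":63}
After op 8 (remove /h): {"fwk":57}
After op 9 (add /a 57): {"a":57,"fwk":57}
After op 10 (remove /a): {"fwk":57}
After op 11 (add /pn 56): {"fwk":57,"pn":56}
After op 12 (add /ona 99): {"fwk":57,"ona":99,"pn":56}
After op 13 (add /lq 40): {"fwk":57,"lq":40,"ona":99,"pn":56}
After op 14 (remove /ona): {"fwk":57,"lq":40,"pn":56}
After op 15 (replace /pn 86): {"fwk":57,"lq":40,"pn":86}
After op 16 (replace /fwk 84): {"fwk":84,"lq":40,"pn":86}
After op 17 (remove /lq): {"fwk":84,"pn":86}
After op 18 (remove /fwk): {"pn":86}
After op 19 (replace /pn 95): {"pn":95}
After op 20 (replace /pn 89): {"pn":89}
Size at the root: 1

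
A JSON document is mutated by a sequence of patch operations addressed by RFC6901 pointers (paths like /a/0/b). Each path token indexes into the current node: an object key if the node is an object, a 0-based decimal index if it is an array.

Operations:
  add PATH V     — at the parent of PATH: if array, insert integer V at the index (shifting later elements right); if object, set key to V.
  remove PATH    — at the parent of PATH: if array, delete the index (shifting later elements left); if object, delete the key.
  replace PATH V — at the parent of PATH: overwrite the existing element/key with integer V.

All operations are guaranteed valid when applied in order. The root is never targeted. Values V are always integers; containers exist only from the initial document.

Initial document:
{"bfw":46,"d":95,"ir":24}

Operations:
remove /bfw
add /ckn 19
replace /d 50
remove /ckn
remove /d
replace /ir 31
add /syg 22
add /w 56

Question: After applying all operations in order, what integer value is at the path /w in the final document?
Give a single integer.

Answer: 56

Derivation:
After op 1 (remove /bfw): {"d":95,"ir":24}
After op 2 (add /ckn 19): {"ckn":19,"d":95,"ir":24}
After op 3 (replace /d 50): {"ckn":19,"d":50,"ir":24}
After op 4 (remove /ckn): {"d":50,"ir":24}
After op 5 (remove /d): {"ir":24}
After op 6 (replace /ir 31): {"ir":31}
After op 7 (add /syg 22): {"ir":31,"syg":22}
After op 8 (add /w 56): {"ir":31,"syg":22,"w":56}
Value at /w: 56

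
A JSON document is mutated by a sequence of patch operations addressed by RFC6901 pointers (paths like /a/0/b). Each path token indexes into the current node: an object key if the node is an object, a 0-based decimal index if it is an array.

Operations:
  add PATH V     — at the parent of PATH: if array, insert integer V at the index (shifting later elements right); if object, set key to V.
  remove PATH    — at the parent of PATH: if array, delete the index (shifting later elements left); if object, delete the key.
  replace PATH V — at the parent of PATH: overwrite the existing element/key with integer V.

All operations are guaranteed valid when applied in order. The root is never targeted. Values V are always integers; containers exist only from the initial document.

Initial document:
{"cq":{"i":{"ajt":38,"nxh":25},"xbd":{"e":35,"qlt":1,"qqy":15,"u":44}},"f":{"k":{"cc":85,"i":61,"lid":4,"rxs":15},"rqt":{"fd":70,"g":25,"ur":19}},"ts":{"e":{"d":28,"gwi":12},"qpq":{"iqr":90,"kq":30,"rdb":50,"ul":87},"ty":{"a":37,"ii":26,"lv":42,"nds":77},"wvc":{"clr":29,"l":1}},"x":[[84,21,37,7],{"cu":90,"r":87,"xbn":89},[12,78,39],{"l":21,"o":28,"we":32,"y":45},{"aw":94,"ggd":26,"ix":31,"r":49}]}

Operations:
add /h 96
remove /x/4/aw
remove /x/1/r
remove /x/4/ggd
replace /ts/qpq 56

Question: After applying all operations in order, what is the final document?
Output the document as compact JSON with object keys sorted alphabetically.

After op 1 (add /h 96): {"cq":{"i":{"ajt":38,"nxh":25},"xbd":{"e":35,"qlt":1,"qqy":15,"u":44}},"f":{"k":{"cc":85,"i":61,"lid":4,"rxs":15},"rqt":{"fd":70,"g":25,"ur":19}},"h":96,"ts":{"e":{"d":28,"gwi":12},"qpq":{"iqr":90,"kq":30,"rdb":50,"ul":87},"ty":{"a":37,"ii":26,"lv":42,"nds":77},"wvc":{"clr":29,"l":1}},"x":[[84,21,37,7],{"cu":90,"r":87,"xbn":89},[12,78,39],{"l":21,"o":28,"we":32,"y":45},{"aw":94,"ggd":26,"ix":31,"r":49}]}
After op 2 (remove /x/4/aw): {"cq":{"i":{"ajt":38,"nxh":25},"xbd":{"e":35,"qlt":1,"qqy":15,"u":44}},"f":{"k":{"cc":85,"i":61,"lid":4,"rxs":15},"rqt":{"fd":70,"g":25,"ur":19}},"h":96,"ts":{"e":{"d":28,"gwi":12},"qpq":{"iqr":90,"kq":30,"rdb":50,"ul":87},"ty":{"a":37,"ii":26,"lv":42,"nds":77},"wvc":{"clr":29,"l":1}},"x":[[84,21,37,7],{"cu":90,"r":87,"xbn":89},[12,78,39],{"l":21,"o":28,"we":32,"y":45},{"ggd":26,"ix":31,"r":49}]}
After op 3 (remove /x/1/r): {"cq":{"i":{"ajt":38,"nxh":25},"xbd":{"e":35,"qlt":1,"qqy":15,"u":44}},"f":{"k":{"cc":85,"i":61,"lid":4,"rxs":15},"rqt":{"fd":70,"g":25,"ur":19}},"h":96,"ts":{"e":{"d":28,"gwi":12},"qpq":{"iqr":90,"kq":30,"rdb":50,"ul":87},"ty":{"a":37,"ii":26,"lv":42,"nds":77},"wvc":{"clr":29,"l":1}},"x":[[84,21,37,7],{"cu":90,"xbn":89},[12,78,39],{"l":21,"o":28,"we":32,"y":45},{"ggd":26,"ix":31,"r":49}]}
After op 4 (remove /x/4/ggd): {"cq":{"i":{"ajt":38,"nxh":25},"xbd":{"e":35,"qlt":1,"qqy":15,"u":44}},"f":{"k":{"cc":85,"i":61,"lid":4,"rxs":15},"rqt":{"fd":70,"g":25,"ur":19}},"h":96,"ts":{"e":{"d":28,"gwi":12},"qpq":{"iqr":90,"kq":30,"rdb":50,"ul":87},"ty":{"a":37,"ii":26,"lv":42,"nds":77},"wvc":{"clr":29,"l":1}},"x":[[84,21,37,7],{"cu":90,"xbn":89},[12,78,39],{"l":21,"o":28,"we":32,"y":45},{"ix":31,"r":49}]}
After op 5 (replace /ts/qpq 56): {"cq":{"i":{"ajt":38,"nxh":25},"xbd":{"e":35,"qlt":1,"qqy":15,"u":44}},"f":{"k":{"cc":85,"i":61,"lid":4,"rxs":15},"rqt":{"fd":70,"g":25,"ur":19}},"h":96,"ts":{"e":{"d":28,"gwi":12},"qpq":56,"ty":{"a":37,"ii":26,"lv":42,"nds":77},"wvc":{"clr":29,"l":1}},"x":[[84,21,37,7],{"cu":90,"xbn":89},[12,78,39],{"l":21,"o":28,"we":32,"y":45},{"ix":31,"r":49}]}

Answer: {"cq":{"i":{"ajt":38,"nxh":25},"xbd":{"e":35,"qlt":1,"qqy":15,"u":44}},"f":{"k":{"cc":85,"i":61,"lid":4,"rxs":15},"rqt":{"fd":70,"g":25,"ur":19}},"h":96,"ts":{"e":{"d":28,"gwi":12},"qpq":56,"ty":{"a":37,"ii":26,"lv":42,"nds":77},"wvc":{"clr":29,"l":1}},"x":[[84,21,37,7],{"cu":90,"xbn":89},[12,78,39],{"l":21,"o":28,"we":32,"y":45},{"ix":31,"r":49}]}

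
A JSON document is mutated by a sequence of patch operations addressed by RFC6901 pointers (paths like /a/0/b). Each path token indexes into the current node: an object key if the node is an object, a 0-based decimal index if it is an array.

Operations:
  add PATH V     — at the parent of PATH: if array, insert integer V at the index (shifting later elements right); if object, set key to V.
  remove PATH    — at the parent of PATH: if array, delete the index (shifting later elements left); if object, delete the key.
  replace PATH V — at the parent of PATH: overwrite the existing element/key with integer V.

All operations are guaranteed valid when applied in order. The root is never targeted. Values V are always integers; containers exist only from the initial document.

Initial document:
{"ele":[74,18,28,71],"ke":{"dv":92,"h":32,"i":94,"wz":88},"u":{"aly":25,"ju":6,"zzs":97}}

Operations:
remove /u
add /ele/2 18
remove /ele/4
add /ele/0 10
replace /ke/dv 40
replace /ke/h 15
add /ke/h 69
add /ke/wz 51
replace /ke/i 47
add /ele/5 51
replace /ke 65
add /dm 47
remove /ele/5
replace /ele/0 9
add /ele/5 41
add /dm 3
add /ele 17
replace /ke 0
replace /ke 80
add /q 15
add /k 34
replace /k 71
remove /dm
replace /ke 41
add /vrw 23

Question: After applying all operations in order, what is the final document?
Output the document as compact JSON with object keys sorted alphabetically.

After op 1 (remove /u): {"ele":[74,18,28,71],"ke":{"dv":92,"h":32,"i":94,"wz":88}}
After op 2 (add /ele/2 18): {"ele":[74,18,18,28,71],"ke":{"dv":92,"h":32,"i":94,"wz":88}}
After op 3 (remove /ele/4): {"ele":[74,18,18,28],"ke":{"dv":92,"h":32,"i":94,"wz":88}}
After op 4 (add /ele/0 10): {"ele":[10,74,18,18,28],"ke":{"dv":92,"h":32,"i":94,"wz":88}}
After op 5 (replace /ke/dv 40): {"ele":[10,74,18,18,28],"ke":{"dv":40,"h":32,"i":94,"wz":88}}
After op 6 (replace /ke/h 15): {"ele":[10,74,18,18,28],"ke":{"dv":40,"h":15,"i":94,"wz":88}}
After op 7 (add /ke/h 69): {"ele":[10,74,18,18,28],"ke":{"dv":40,"h":69,"i":94,"wz":88}}
After op 8 (add /ke/wz 51): {"ele":[10,74,18,18,28],"ke":{"dv":40,"h":69,"i":94,"wz":51}}
After op 9 (replace /ke/i 47): {"ele":[10,74,18,18,28],"ke":{"dv":40,"h":69,"i":47,"wz":51}}
After op 10 (add /ele/5 51): {"ele":[10,74,18,18,28,51],"ke":{"dv":40,"h":69,"i":47,"wz":51}}
After op 11 (replace /ke 65): {"ele":[10,74,18,18,28,51],"ke":65}
After op 12 (add /dm 47): {"dm":47,"ele":[10,74,18,18,28,51],"ke":65}
After op 13 (remove /ele/5): {"dm":47,"ele":[10,74,18,18,28],"ke":65}
After op 14 (replace /ele/0 9): {"dm":47,"ele":[9,74,18,18,28],"ke":65}
After op 15 (add /ele/5 41): {"dm":47,"ele":[9,74,18,18,28,41],"ke":65}
After op 16 (add /dm 3): {"dm":3,"ele":[9,74,18,18,28,41],"ke":65}
After op 17 (add /ele 17): {"dm":3,"ele":17,"ke":65}
After op 18 (replace /ke 0): {"dm":3,"ele":17,"ke":0}
After op 19 (replace /ke 80): {"dm":3,"ele":17,"ke":80}
After op 20 (add /q 15): {"dm":3,"ele":17,"ke":80,"q":15}
After op 21 (add /k 34): {"dm":3,"ele":17,"k":34,"ke":80,"q":15}
After op 22 (replace /k 71): {"dm":3,"ele":17,"k":71,"ke":80,"q":15}
After op 23 (remove /dm): {"ele":17,"k":71,"ke":80,"q":15}
After op 24 (replace /ke 41): {"ele":17,"k":71,"ke":41,"q":15}
After op 25 (add /vrw 23): {"ele":17,"k":71,"ke":41,"q":15,"vrw":23}

Answer: {"ele":17,"k":71,"ke":41,"q":15,"vrw":23}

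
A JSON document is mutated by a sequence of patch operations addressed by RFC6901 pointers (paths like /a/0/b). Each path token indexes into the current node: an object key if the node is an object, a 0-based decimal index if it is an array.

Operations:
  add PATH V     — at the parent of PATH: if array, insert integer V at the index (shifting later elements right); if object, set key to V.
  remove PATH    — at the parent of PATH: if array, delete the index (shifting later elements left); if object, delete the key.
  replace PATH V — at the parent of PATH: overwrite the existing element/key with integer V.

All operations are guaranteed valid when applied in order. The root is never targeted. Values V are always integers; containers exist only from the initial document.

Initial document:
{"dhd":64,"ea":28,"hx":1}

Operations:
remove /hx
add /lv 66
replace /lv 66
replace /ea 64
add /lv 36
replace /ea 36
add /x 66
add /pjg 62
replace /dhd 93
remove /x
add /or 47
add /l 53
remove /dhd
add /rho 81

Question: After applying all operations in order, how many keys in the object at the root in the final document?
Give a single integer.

Answer: 6

Derivation:
After op 1 (remove /hx): {"dhd":64,"ea":28}
After op 2 (add /lv 66): {"dhd":64,"ea":28,"lv":66}
After op 3 (replace /lv 66): {"dhd":64,"ea":28,"lv":66}
After op 4 (replace /ea 64): {"dhd":64,"ea":64,"lv":66}
After op 5 (add /lv 36): {"dhd":64,"ea":64,"lv":36}
After op 6 (replace /ea 36): {"dhd":64,"ea":36,"lv":36}
After op 7 (add /x 66): {"dhd":64,"ea":36,"lv":36,"x":66}
After op 8 (add /pjg 62): {"dhd":64,"ea":36,"lv":36,"pjg":62,"x":66}
After op 9 (replace /dhd 93): {"dhd":93,"ea":36,"lv":36,"pjg":62,"x":66}
After op 10 (remove /x): {"dhd":93,"ea":36,"lv":36,"pjg":62}
After op 11 (add /or 47): {"dhd":93,"ea":36,"lv":36,"or":47,"pjg":62}
After op 12 (add /l 53): {"dhd":93,"ea":36,"l":53,"lv":36,"or":47,"pjg":62}
After op 13 (remove /dhd): {"ea":36,"l":53,"lv":36,"or":47,"pjg":62}
After op 14 (add /rho 81): {"ea":36,"l":53,"lv":36,"or":47,"pjg":62,"rho":81}
Size at the root: 6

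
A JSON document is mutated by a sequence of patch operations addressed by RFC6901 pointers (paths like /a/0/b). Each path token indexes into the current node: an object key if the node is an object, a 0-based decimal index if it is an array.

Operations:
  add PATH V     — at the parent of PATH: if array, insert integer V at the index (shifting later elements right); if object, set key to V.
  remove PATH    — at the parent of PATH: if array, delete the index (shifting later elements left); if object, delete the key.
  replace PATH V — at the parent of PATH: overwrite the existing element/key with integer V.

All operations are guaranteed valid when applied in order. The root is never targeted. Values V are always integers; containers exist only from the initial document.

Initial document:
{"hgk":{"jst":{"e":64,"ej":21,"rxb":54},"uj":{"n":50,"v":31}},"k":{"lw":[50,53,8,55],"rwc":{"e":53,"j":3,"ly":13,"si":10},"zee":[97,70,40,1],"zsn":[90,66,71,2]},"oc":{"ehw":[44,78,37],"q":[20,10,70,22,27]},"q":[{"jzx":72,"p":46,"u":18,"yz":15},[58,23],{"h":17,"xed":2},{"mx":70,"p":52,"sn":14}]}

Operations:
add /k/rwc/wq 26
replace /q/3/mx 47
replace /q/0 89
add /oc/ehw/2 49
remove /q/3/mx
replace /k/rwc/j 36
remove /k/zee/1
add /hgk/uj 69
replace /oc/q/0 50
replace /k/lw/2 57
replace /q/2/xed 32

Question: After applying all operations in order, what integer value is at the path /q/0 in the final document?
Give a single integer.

Answer: 89

Derivation:
After op 1 (add /k/rwc/wq 26): {"hgk":{"jst":{"e":64,"ej":21,"rxb":54},"uj":{"n":50,"v":31}},"k":{"lw":[50,53,8,55],"rwc":{"e":53,"j":3,"ly":13,"si":10,"wq":26},"zee":[97,70,40,1],"zsn":[90,66,71,2]},"oc":{"ehw":[44,78,37],"q":[20,10,70,22,27]},"q":[{"jzx":72,"p":46,"u":18,"yz":15},[58,23],{"h":17,"xed":2},{"mx":70,"p":52,"sn":14}]}
After op 2 (replace /q/3/mx 47): {"hgk":{"jst":{"e":64,"ej":21,"rxb":54},"uj":{"n":50,"v":31}},"k":{"lw":[50,53,8,55],"rwc":{"e":53,"j":3,"ly":13,"si":10,"wq":26},"zee":[97,70,40,1],"zsn":[90,66,71,2]},"oc":{"ehw":[44,78,37],"q":[20,10,70,22,27]},"q":[{"jzx":72,"p":46,"u":18,"yz":15},[58,23],{"h":17,"xed":2},{"mx":47,"p":52,"sn":14}]}
After op 3 (replace /q/0 89): {"hgk":{"jst":{"e":64,"ej":21,"rxb":54},"uj":{"n":50,"v":31}},"k":{"lw":[50,53,8,55],"rwc":{"e":53,"j":3,"ly":13,"si":10,"wq":26},"zee":[97,70,40,1],"zsn":[90,66,71,2]},"oc":{"ehw":[44,78,37],"q":[20,10,70,22,27]},"q":[89,[58,23],{"h":17,"xed":2},{"mx":47,"p":52,"sn":14}]}
After op 4 (add /oc/ehw/2 49): {"hgk":{"jst":{"e":64,"ej":21,"rxb":54},"uj":{"n":50,"v":31}},"k":{"lw":[50,53,8,55],"rwc":{"e":53,"j":3,"ly":13,"si":10,"wq":26},"zee":[97,70,40,1],"zsn":[90,66,71,2]},"oc":{"ehw":[44,78,49,37],"q":[20,10,70,22,27]},"q":[89,[58,23],{"h":17,"xed":2},{"mx":47,"p":52,"sn":14}]}
After op 5 (remove /q/3/mx): {"hgk":{"jst":{"e":64,"ej":21,"rxb":54},"uj":{"n":50,"v":31}},"k":{"lw":[50,53,8,55],"rwc":{"e":53,"j":3,"ly":13,"si":10,"wq":26},"zee":[97,70,40,1],"zsn":[90,66,71,2]},"oc":{"ehw":[44,78,49,37],"q":[20,10,70,22,27]},"q":[89,[58,23],{"h":17,"xed":2},{"p":52,"sn":14}]}
After op 6 (replace /k/rwc/j 36): {"hgk":{"jst":{"e":64,"ej":21,"rxb":54},"uj":{"n":50,"v":31}},"k":{"lw":[50,53,8,55],"rwc":{"e":53,"j":36,"ly":13,"si":10,"wq":26},"zee":[97,70,40,1],"zsn":[90,66,71,2]},"oc":{"ehw":[44,78,49,37],"q":[20,10,70,22,27]},"q":[89,[58,23],{"h":17,"xed":2},{"p":52,"sn":14}]}
After op 7 (remove /k/zee/1): {"hgk":{"jst":{"e":64,"ej":21,"rxb":54},"uj":{"n":50,"v":31}},"k":{"lw":[50,53,8,55],"rwc":{"e":53,"j":36,"ly":13,"si":10,"wq":26},"zee":[97,40,1],"zsn":[90,66,71,2]},"oc":{"ehw":[44,78,49,37],"q":[20,10,70,22,27]},"q":[89,[58,23],{"h":17,"xed":2},{"p":52,"sn":14}]}
After op 8 (add /hgk/uj 69): {"hgk":{"jst":{"e":64,"ej":21,"rxb":54},"uj":69},"k":{"lw":[50,53,8,55],"rwc":{"e":53,"j":36,"ly":13,"si":10,"wq":26},"zee":[97,40,1],"zsn":[90,66,71,2]},"oc":{"ehw":[44,78,49,37],"q":[20,10,70,22,27]},"q":[89,[58,23],{"h":17,"xed":2},{"p":52,"sn":14}]}
After op 9 (replace /oc/q/0 50): {"hgk":{"jst":{"e":64,"ej":21,"rxb":54},"uj":69},"k":{"lw":[50,53,8,55],"rwc":{"e":53,"j":36,"ly":13,"si":10,"wq":26},"zee":[97,40,1],"zsn":[90,66,71,2]},"oc":{"ehw":[44,78,49,37],"q":[50,10,70,22,27]},"q":[89,[58,23],{"h":17,"xed":2},{"p":52,"sn":14}]}
After op 10 (replace /k/lw/2 57): {"hgk":{"jst":{"e":64,"ej":21,"rxb":54},"uj":69},"k":{"lw":[50,53,57,55],"rwc":{"e":53,"j":36,"ly":13,"si":10,"wq":26},"zee":[97,40,1],"zsn":[90,66,71,2]},"oc":{"ehw":[44,78,49,37],"q":[50,10,70,22,27]},"q":[89,[58,23],{"h":17,"xed":2},{"p":52,"sn":14}]}
After op 11 (replace /q/2/xed 32): {"hgk":{"jst":{"e":64,"ej":21,"rxb":54},"uj":69},"k":{"lw":[50,53,57,55],"rwc":{"e":53,"j":36,"ly":13,"si":10,"wq":26},"zee":[97,40,1],"zsn":[90,66,71,2]},"oc":{"ehw":[44,78,49,37],"q":[50,10,70,22,27]},"q":[89,[58,23],{"h":17,"xed":32},{"p":52,"sn":14}]}
Value at /q/0: 89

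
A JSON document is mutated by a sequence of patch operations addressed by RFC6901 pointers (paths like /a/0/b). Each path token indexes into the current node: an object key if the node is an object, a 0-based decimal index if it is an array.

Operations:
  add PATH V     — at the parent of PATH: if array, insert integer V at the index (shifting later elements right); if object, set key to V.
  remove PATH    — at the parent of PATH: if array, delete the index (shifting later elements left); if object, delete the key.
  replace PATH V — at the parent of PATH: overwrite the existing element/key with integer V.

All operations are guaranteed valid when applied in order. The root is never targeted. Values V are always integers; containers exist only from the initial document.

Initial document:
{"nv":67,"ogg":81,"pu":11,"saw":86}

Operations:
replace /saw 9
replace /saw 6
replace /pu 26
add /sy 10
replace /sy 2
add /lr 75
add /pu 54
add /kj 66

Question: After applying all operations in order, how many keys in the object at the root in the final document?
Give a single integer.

After op 1 (replace /saw 9): {"nv":67,"ogg":81,"pu":11,"saw":9}
After op 2 (replace /saw 6): {"nv":67,"ogg":81,"pu":11,"saw":6}
After op 3 (replace /pu 26): {"nv":67,"ogg":81,"pu":26,"saw":6}
After op 4 (add /sy 10): {"nv":67,"ogg":81,"pu":26,"saw":6,"sy":10}
After op 5 (replace /sy 2): {"nv":67,"ogg":81,"pu":26,"saw":6,"sy":2}
After op 6 (add /lr 75): {"lr":75,"nv":67,"ogg":81,"pu":26,"saw":6,"sy":2}
After op 7 (add /pu 54): {"lr":75,"nv":67,"ogg":81,"pu":54,"saw":6,"sy":2}
After op 8 (add /kj 66): {"kj":66,"lr":75,"nv":67,"ogg":81,"pu":54,"saw":6,"sy":2}
Size at the root: 7

Answer: 7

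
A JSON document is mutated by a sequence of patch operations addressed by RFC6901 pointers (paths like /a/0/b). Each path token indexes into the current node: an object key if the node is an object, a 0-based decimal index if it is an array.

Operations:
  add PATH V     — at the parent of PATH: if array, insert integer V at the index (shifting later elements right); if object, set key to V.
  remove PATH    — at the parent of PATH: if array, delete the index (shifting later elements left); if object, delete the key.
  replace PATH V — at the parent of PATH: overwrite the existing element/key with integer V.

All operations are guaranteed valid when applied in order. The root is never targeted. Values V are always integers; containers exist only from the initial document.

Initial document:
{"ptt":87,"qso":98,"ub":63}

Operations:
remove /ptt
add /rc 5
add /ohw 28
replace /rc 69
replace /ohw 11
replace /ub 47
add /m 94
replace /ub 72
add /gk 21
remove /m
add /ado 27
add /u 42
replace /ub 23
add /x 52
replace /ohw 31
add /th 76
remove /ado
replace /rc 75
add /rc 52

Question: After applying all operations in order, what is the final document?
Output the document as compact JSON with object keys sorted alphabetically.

After op 1 (remove /ptt): {"qso":98,"ub":63}
After op 2 (add /rc 5): {"qso":98,"rc":5,"ub":63}
After op 3 (add /ohw 28): {"ohw":28,"qso":98,"rc":5,"ub":63}
After op 4 (replace /rc 69): {"ohw":28,"qso":98,"rc":69,"ub":63}
After op 5 (replace /ohw 11): {"ohw":11,"qso":98,"rc":69,"ub":63}
After op 6 (replace /ub 47): {"ohw":11,"qso":98,"rc":69,"ub":47}
After op 7 (add /m 94): {"m":94,"ohw":11,"qso":98,"rc":69,"ub":47}
After op 8 (replace /ub 72): {"m":94,"ohw":11,"qso":98,"rc":69,"ub":72}
After op 9 (add /gk 21): {"gk":21,"m":94,"ohw":11,"qso":98,"rc":69,"ub":72}
After op 10 (remove /m): {"gk":21,"ohw":11,"qso":98,"rc":69,"ub":72}
After op 11 (add /ado 27): {"ado":27,"gk":21,"ohw":11,"qso":98,"rc":69,"ub":72}
After op 12 (add /u 42): {"ado":27,"gk":21,"ohw":11,"qso":98,"rc":69,"u":42,"ub":72}
After op 13 (replace /ub 23): {"ado":27,"gk":21,"ohw":11,"qso":98,"rc":69,"u":42,"ub":23}
After op 14 (add /x 52): {"ado":27,"gk":21,"ohw":11,"qso":98,"rc":69,"u":42,"ub":23,"x":52}
After op 15 (replace /ohw 31): {"ado":27,"gk":21,"ohw":31,"qso":98,"rc":69,"u":42,"ub":23,"x":52}
After op 16 (add /th 76): {"ado":27,"gk":21,"ohw":31,"qso":98,"rc":69,"th":76,"u":42,"ub":23,"x":52}
After op 17 (remove /ado): {"gk":21,"ohw":31,"qso":98,"rc":69,"th":76,"u":42,"ub":23,"x":52}
After op 18 (replace /rc 75): {"gk":21,"ohw":31,"qso":98,"rc":75,"th":76,"u":42,"ub":23,"x":52}
After op 19 (add /rc 52): {"gk":21,"ohw":31,"qso":98,"rc":52,"th":76,"u":42,"ub":23,"x":52}

Answer: {"gk":21,"ohw":31,"qso":98,"rc":52,"th":76,"u":42,"ub":23,"x":52}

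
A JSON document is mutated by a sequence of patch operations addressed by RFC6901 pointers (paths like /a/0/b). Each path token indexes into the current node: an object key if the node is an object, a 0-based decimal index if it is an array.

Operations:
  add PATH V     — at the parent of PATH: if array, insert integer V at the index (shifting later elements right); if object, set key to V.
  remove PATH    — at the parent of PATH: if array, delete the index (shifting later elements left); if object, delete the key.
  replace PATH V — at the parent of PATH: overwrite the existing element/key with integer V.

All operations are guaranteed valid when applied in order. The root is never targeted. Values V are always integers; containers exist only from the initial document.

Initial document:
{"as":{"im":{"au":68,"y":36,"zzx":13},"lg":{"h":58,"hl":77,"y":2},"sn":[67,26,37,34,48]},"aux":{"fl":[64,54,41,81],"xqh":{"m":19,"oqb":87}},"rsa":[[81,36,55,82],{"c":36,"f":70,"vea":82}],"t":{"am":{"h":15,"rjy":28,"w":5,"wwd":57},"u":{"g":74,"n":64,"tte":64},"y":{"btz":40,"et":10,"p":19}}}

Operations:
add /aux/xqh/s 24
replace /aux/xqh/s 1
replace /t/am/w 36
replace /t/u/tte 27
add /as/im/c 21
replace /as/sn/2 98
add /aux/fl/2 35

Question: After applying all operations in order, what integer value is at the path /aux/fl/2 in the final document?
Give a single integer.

After op 1 (add /aux/xqh/s 24): {"as":{"im":{"au":68,"y":36,"zzx":13},"lg":{"h":58,"hl":77,"y":2},"sn":[67,26,37,34,48]},"aux":{"fl":[64,54,41,81],"xqh":{"m":19,"oqb":87,"s":24}},"rsa":[[81,36,55,82],{"c":36,"f":70,"vea":82}],"t":{"am":{"h":15,"rjy":28,"w":5,"wwd":57},"u":{"g":74,"n":64,"tte":64},"y":{"btz":40,"et":10,"p":19}}}
After op 2 (replace /aux/xqh/s 1): {"as":{"im":{"au":68,"y":36,"zzx":13},"lg":{"h":58,"hl":77,"y":2},"sn":[67,26,37,34,48]},"aux":{"fl":[64,54,41,81],"xqh":{"m":19,"oqb":87,"s":1}},"rsa":[[81,36,55,82],{"c":36,"f":70,"vea":82}],"t":{"am":{"h":15,"rjy":28,"w":5,"wwd":57},"u":{"g":74,"n":64,"tte":64},"y":{"btz":40,"et":10,"p":19}}}
After op 3 (replace /t/am/w 36): {"as":{"im":{"au":68,"y":36,"zzx":13},"lg":{"h":58,"hl":77,"y":2},"sn":[67,26,37,34,48]},"aux":{"fl":[64,54,41,81],"xqh":{"m":19,"oqb":87,"s":1}},"rsa":[[81,36,55,82],{"c":36,"f":70,"vea":82}],"t":{"am":{"h":15,"rjy":28,"w":36,"wwd":57},"u":{"g":74,"n":64,"tte":64},"y":{"btz":40,"et":10,"p":19}}}
After op 4 (replace /t/u/tte 27): {"as":{"im":{"au":68,"y":36,"zzx":13},"lg":{"h":58,"hl":77,"y":2},"sn":[67,26,37,34,48]},"aux":{"fl":[64,54,41,81],"xqh":{"m":19,"oqb":87,"s":1}},"rsa":[[81,36,55,82],{"c":36,"f":70,"vea":82}],"t":{"am":{"h":15,"rjy":28,"w":36,"wwd":57},"u":{"g":74,"n":64,"tte":27},"y":{"btz":40,"et":10,"p":19}}}
After op 5 (add /as/im/c 21): {"as":{"im":{"au":68,"c":21,"y":36,"zzx":13},"lg":{"h":58,"hl":77,"y":2},"sn":[67,26,37,34,48]},"aux":{"fl":[64,54,41,81],"xqh":{"m":19,"oqb":87,"s":1}},"rsa":[[81,36,55,82],{"c":36,"f":70,"vea":82}],"t":{"am":{"h":15,"rjy":28,"w":36,"wwd":57},"u":{"g":74,"n":64,"tte":27},"y":{"btz":40,"et":10,"p":19}}}
After op 6 (replace /as/sn/2 98): {"as":{"im":{"au":68,"c":21,"y":36,"zzx":13},"lg":{"h":58,"hl":77,"y":2},"sn":[67,26,98,34,48]},"aux":{"fl":[64,54,41,81],"xqh":{"m":19,"oqb":87,"s":1}},"rsa":[[81,36,55,82],{"c":36,"f":70,"vea":82}],"t":{"am":{"h":15,"rjy":28,"w":36,"wwd":57},"u":{"g":74,"n":64,"tte":27},"y":{"btz":40,"et":10,"p":19}}}
After op 7 (add /aux/fl/2 35): {"as":{"im":{"au":68,"c":21,"y":36,"zzx":13},"lg":{"h":58,"hl":77,"y":2},"sn":[67,26,98,34,48]},"aux":{"fl":[64,54,35,41,81],"xqh":{"m":19,"oqb":87,"s":1}},"rsa":[[81,36,55,82],{"c":36,"f":70,"vea":82}],"t":{"am":{"h":15,"rjy":28,"w":36,"wwd":57},"u":{"g":74,"n":64,"tte":27},"y":{"btz":40,"et":10,"p":19}}}
Value at /aux/fl/2: 35

Answer: 35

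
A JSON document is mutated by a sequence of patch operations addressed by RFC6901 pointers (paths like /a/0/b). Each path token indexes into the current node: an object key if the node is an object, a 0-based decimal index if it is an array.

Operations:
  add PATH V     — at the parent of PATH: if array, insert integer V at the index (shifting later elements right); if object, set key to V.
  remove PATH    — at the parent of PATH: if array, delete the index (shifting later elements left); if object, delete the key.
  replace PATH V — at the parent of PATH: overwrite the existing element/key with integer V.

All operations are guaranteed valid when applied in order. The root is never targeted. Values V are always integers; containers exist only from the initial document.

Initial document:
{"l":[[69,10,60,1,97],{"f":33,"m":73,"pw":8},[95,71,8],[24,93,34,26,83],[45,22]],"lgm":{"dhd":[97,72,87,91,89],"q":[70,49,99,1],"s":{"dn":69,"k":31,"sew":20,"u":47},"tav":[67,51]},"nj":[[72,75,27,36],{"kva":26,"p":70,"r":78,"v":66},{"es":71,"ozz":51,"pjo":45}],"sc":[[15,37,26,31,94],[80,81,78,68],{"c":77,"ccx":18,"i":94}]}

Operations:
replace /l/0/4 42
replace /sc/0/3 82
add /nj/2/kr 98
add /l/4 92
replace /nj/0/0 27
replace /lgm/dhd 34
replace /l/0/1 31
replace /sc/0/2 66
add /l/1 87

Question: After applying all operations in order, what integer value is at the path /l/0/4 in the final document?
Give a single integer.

After op 1 (replace /l/0/4 42): {"l":[[69,10,60,1,42],{"f":33,"m":73,"pw":8},[95,71,8],[24,93,34,26,83],[45,22]],"lgm":{"dhd":[97,72,87,91,89],"q":[70,49,99,1],"s":{"dn":69,"k":31,"sew":20,"u":47},"tav":[67,51]},"nj":[[72,75,27,36],{"kva":26,"p":70,"r":78,"v":66},{"es":71,"ozz":51,"pjo":45}],"sc":[[15,37,26,31,94],[80,81,78,68],{"c":77,"ccx":18,"i":94}]}
After op 2 (replace /sc/0/3 82): {"l":[[69,10,60,1,42],{"f":33,"m":73,"pw":8},[95,71,8],[24,93,34,26,83],[45,22]],"lgm":{"dhd":[97,72,87,91,89],"q":[70,49,99,1],"s":{"dn":69,"k":31,"sew":20,"u":47},"tav":[67,51]},"nj":[[72,75,27,36],{"kva":26,"p":70,"r":78,"v":66},{"es":71,"ozz":51,"pjo":45}],"sc":[[15,37,26,82,94],[80,81,78,68],{"c":77,"ccx":18,"i":94}]}
After op 3 (add /nj/2/kr 98): {"l":[[69,10,60,1,42],{"f":33,"m":73,"pw":8},[95,71,8],[24,93,34,26,83],[45,22]],"lgm":{"dhd":[97,72,87,91,89],"q":[70,49,99,1],"s":{"dn":69,"k":31,"sew":20,"u":47},"tav":[67,51]},"nj":[[72,75,27,36],{"kva":26,"p":70,"r":78,"v":66},{"es":71,"kr":98,"ozz":51,"pjo":45}],"sc":[[15,37,26,82,94],[80,81,78,68],{"c":77,"ccx":18,"i":94}]}
After op 4 (add /l/4 92): {"l":[[69,10,60,1,42],{"f":33,"m":73,"pw":8},[95,71,8],[24,93,34,26,83],92,[45,22]],"lgm":{"dhd":[97,72,87,91,89],"q":[70,49,99,1],"s":{"dn":69,"k":31,"sew":20,"u":47},"tav":[67,51]},"nj":[[72,75,27,36],{"kva":26,"p":70,"r":78,"v":66},{"es":71,"kr":98,"ozz":51,"pjo":45}],"sc":[[15,37,26,82,94],[80,81,78,68],{"c":77,"ccx":18,"i":94}]}
After op 5 (replace /nj/0/0 27): {"l":[[69,10,60,1,42],{"f":33,"m":73,"pw":8},[95,71,8],[24,93,34,26,83],92,[45,22]],"lgm":{"dhd":[97,72,87,91,89],"q":[70,49,99,1],"s":{"dn":69,"k":31,"sew":20,"u":47},"tav":[67,51]},"nj":[[27,75,27,36],{"kva":26,"p":70,"r":78,"v":66},{"es":71,"kr":98,"ozz":51,"pjo":45}],"sc":[[15,37,26,82,94],[80,81,78,68],{"c":77,"ccx":18,"i":94}]}
After op 6 (replace /lgm/dhd 34): {"l":[[69,10,60,1,42],{"f":33,"m":73,"pw":8},[95,71,8],[24,93,34,26,83],92,[45,22]],"lgm":{"dhd":34,"q":[70,49,99,1],"s":{"dn":69,"k":31,"sew":20,"u":47},"tav":[67,51]},"nj":[[27,75,27,36],{"kva":26,"p":70,"r":78,"v":66},{"es":71,"kr":98,"ozz":51,"pjo":45}],"sc":[[15,37,26,82,94],[80,81,78,68],{"c":77,"ccx":18,"i":94}]}
After op 7 (replace /l/0/1 31): {"l":[[69,31,60,1,42],{"f":33,"m":73,"pw":8},[95,71,8],[24,93,34,26,83],92,[45,22]],"lgm":{"dhd":34,"q":[70,49,99,1],"s":{"dn":69,"k":31,"sew":20,"u":47},"tav":[67,51]},"nj":[[27,75,27,36],{"kva":26,"p":70,"r":78,"v":66},{"es":71,"kr":98,"ozz":51,"pjo":45}],"sc":[[15,37,26,82,94],[80,81,78,68],{"c":77,"ccx":18,"i":94}]}
After op 8 (replace /sc/0/2 66): {"l":[[69,31,60,1,42],{"f":33,"m":73,"pw":8},[95,71,8],[24,93,34,26,83],92,[45,22]],"lgm":{"dhd":34,"q":[70,49,99,1],"s":{"dn":69,"k":31,"sew":20,"u":47},"tav":[67,51]},"nj":[[27,75,27,36],{"kva":26,"p":70,"r":78,"v":66},{"es":71,"kr":98,"ozz":51,"pjo":45}],"sc":[[15,37,66,82,94],[80,81,78,68],{"c":77,"ccx":18,"i":94}]}
After op 9 (add /l/1 87): {"l":[[69,31,60,1,42],87,{"f":33,"m":73,"pw":8},[95,71,8],[24,93,34,26,83],92,[45,22]],"lgm":{"dhd":34,"q":[70,49,99,1],"s":{"dn":69,"k":31,"sew":20,"u":47},"tav":[67,51]},"nj":[[27,75,27,36],{"kva":26,"p":70,"r":78,"v":66},{"es":71,"kr":98,"ozz":51,"pjo":45}],"sc":[[15,37,66,82,94],[80,81,78,68],{"c":77,"ccx":18,"i":94}]}
Value at /l/0/4: 42

Answer: 42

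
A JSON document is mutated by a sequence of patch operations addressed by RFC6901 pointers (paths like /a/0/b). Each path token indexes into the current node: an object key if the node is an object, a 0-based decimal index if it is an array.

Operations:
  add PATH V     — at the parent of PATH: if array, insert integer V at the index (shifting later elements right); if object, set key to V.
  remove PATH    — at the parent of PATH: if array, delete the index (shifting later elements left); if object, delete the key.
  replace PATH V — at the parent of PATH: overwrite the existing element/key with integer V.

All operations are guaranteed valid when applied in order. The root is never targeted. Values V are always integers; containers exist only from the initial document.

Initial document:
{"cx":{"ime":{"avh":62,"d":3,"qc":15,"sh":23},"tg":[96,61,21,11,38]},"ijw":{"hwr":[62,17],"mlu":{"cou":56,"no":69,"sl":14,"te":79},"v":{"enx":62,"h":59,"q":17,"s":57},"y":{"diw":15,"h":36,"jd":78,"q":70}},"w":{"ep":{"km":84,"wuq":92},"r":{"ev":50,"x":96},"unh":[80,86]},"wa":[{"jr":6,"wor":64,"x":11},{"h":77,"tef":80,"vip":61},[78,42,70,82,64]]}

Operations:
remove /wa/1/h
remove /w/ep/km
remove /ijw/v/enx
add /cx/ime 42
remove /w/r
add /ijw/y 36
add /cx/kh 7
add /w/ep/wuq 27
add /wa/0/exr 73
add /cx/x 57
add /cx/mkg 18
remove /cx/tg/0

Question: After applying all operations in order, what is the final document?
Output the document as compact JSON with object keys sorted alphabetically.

Answer: {"cx":{"ime":42,"kh":7,"mkg":18,"tg":[61,21,11,38],"x":57},"ijw":{"hwr":[62,17],"mlu":{"cou":56,"no":69,"sl":14,"te":79},"v":{"h":59,"q":17,"s":57},"y":36},"w":{"ep":{"wuq":27},"unh":[80,86]},"wa":[{"exr":73,"jr":6,"wor":64,"x":11},{"tef":80,"vip":61},[78,42,70,82,64]]}

Derivation:
After op 1 (remove /wa/1/h): {"cx":{"ime":{"avh":62,"d":3,"qc":15,"sh":23},"tg":[96,61,21,11,38]},"ijw":{"hwr":[62,17],"mlu":{"cou":56,"no":69,"sl":14,"te":79},"v":{"enx":62,"h":59,"q":17,"s":57},"y":{"diw":15,"h":36,"jd":78,"q":70}},"w":{"ep":{"km":84,"wuq":92},"r":{"ev":50,"x":96},"unh":[80,86]},"wa":[{"jr":6,"wor":64,"x":11},{"tef":80,"vip":61},[78,42,70,82,64]]}
After op 2 (remove /w/ep/km): {"cx":{"ime":{"avh":62,"d":3,"qc":15,"sh":23},"tg":[96,61,21,11,38]},"ijw":{"hwr":[62,17],"mlu":{"cou":56,"no":69,"sl":14,"te":79},"v":{"enx":62,"h":59,"q":17,"s":57},"y":{"diw":15,"h":36,"jd":78,"q":70}},"w":{"ep":{"wuq":92},"r":{"ev":50,"x":96},"unh":[80,86]},"wa":[{"jr":6,"wor":64,"x":11},{"tef":80,"vip":61},[78,42,70,82,64]]}
After op 3 (remove /ijw/v/enx): {"cx":{"ime":{"avh":62,"d":3,"qc":15,"sh":23},"tg":[96,61,21,11,38]},"ijw":{"hwr":[62,17],"mlu":{"cou":56,"no":69,"sl":14,"te":79},"v":{"h":59,"q":17,"s":57},"y":{"diw":15,"h":36,"jd":78,"q":70}},"w":{"ep":{"wuq":92},"r":{"ev":50,"x":96},"unh":[80,86]},"wa":[{"jr":6,"wor":64,"x":11},{"tef":80,"vip":61},[78,42,70,82,64]]}
After op 4 (add /cx/ime 42): {"cx":{"ime":42,"tg":[96,61,21,11,38]},"ijw":{"hwr":[62,17],"mlu":{"cou":56,"no":69,"sl":14,"te":79},"v":{"h":59,"q":17,"s":57},"y":{"diw":15,"h":36,"jd":78,"q":70}},"w":{"ep":{"wuq":92},"r":{"ev":50,"x":96},"unh":[80,86]},"wa":[{"jr":6,"wor":64,"x":11},{"tef":80,"vip":61},[78,42,70,82,64]]}
After op 5 (remove /w/r): {"cx":{"ime":42,"tg":[96,61,21,11,38]},"ijw":{"hwr":[62,17],"mlu":{"cou":56,"no":69,"sl":14,"te":79},"v":{"h":59,"q":17,"s":57},"y":{"diw":15,"h":36,"jd":78,"q":70}},"w":{"ep":{"wuq":92},"unh":[80,86]},"wa":[{"jr":6,"wor":64,"x":11},{"tef":80,"vip":61},[78,42,70,82,64]]}
After op 6 (add /ijw/y 36): {"cx":{"ime":42,"tg":[96,61,21,11,38]},"ijw":{"hwr":[62,17],"mlu":{"cou":56,"no":69,"sl":14,"te":79},"v":{"h":59,"q":17,"s":57},"y":36},"w":{"ep":{"wuq":92},"unh":[80,86]},"wa":[{"jr":6,"wor":64,"x":11},{"tef":80,"vip":61},[78,42,70,82,64]]}
After op 7 (add /cx/kh 7): {"cx":{"ime":42,"kh":7,"tg":[96,61,21,11,38]},"ijw":{"hwr":[62,17],"mlu":{"cou":56,"no":69,"sl":14,"te":79},"v":{"h":59,"q":17,"s":57},"y":36},"w":{"ep":{"wuq":92},"unh":[80,86]},"wa":[{"jr":6,"wor":64,"x":11},{"tef":80,"vip":61},[78,42,70,82,64]]}
After op 8 (add /w/ep/wuq 27): {"cx":{"ime":42,"kh":7,"tg":[96,61,21,11,38]},"ijw":{"hwr":[62,17],"mlu":{"cou":56,"no":69,"sl":14,"te":79},"v":{"h":59,"q":17,"s":57},"y":36},"w":{"ep":{"wuq":27},"unh":[80,86]},"wa":[{"jr":6,"wor":64,"x":11},{"tef":80,"vip":61},[78,42,70,82,64]]}
After op 9 (add /wa/0/exr 73): {"cx":{"ime":42,"kh":7,"tg":[96,61,21,11,38]},"ijw":{"hwr":[62,17],"mlu":{"cou":56,"no":69,"sl":14,"te":79},"v":{"h":59,"q":17,"s":57},"y":36},"w":{"ep":{"wuq":27},"unh":[80,86]},"wa":[{"exr":73,"jr":6,"wor":64,"x":11},{"tef":80,"vip":61},[78,42,70,82,64]]}
After op 10 (add /cx/x 57): {"cx":{"ime":42,"kh":7,"tg":[96,61,21,11,38],"x":57},"ijw":{"hwr":[62,17],"mlu":{"cou":56,"no":69,"sl":14,"te":79},"v":{"h":59,"q":17,"s":57},"y":36},"w":{"ep":{"wuq":27},"unh":[80,86]},"wa":[{"exr":73,"jr":6,"wor":64,"x":11},{"tef":80,"vip":61},[78,42,70,82,64]]}
After op 11 (add /cx/mkg 18): {"cx":{"ime":42,"kh":7,"mkg":18,"tg":[96,61,21,11,38],"x":57},"ijw":{"hwr":[62,17],"mlu":{"cou":56,"no":69,"sl":14,"te":79},"v":{"h":59,"q":17,"s":57},"y":36},"w":{"ep":{"wuq":27},"unh":[80,86]},"wa":[{"exr":73,"jr":6,"wor":64,"x":11},{"tef":80,"vip":61},[78,42,70,82,64]]}
After op 12 (remove /cx/tg/0): {"cx":{"ime":42,"kh":7,"mkg":18,"tg":[61,21,11,38],"x":57},"ijw":{"hwr":[62,17],"mlu":{"cou":56,"no":69,"sl":14,"te":79},"v":{"h":59,"q":17,"s":57},"y":36},"w":{"ep":{"wuq":27},"unh":[80,86]},"wa":[{"exr":73,"jr":6,"wor":64,"x":11},{"tef":80,"vip":61},[78,42,70,82,64]]}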